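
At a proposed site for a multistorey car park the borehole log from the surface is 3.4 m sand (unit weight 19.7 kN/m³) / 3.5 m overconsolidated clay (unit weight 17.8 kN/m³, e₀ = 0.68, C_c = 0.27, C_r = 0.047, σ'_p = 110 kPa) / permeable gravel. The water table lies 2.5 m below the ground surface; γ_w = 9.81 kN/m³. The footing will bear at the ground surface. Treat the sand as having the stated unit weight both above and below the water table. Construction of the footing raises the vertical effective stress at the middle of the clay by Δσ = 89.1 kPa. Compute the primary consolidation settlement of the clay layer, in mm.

S_c ≈ 111 mm

Mid-depth of clay below the ground surface: z = 3.4 + 3.5/2 = 5.15 m.
Total vertical stress at mid-clay: σ_v = 19.7×3.4 + 17.8×1.75 = 98.13 kPa.
Pore pressure: u = 9.81×(5.15 − 2.5) = 25.997 kPa.
Initial effective stress: σ'_0 = σ_v − u = 98.13 − 25.997 = 72.133 kPa.
Final effective stress: σ'_f = 72.133 + 89.1 = 161.23 kPa.
σ'_f = 161.23 > σ'_p = 110 kPa, so the stress path crosses the preconsolidation pressure — recompression up to σ'_p, then virgin compression beyond:
S_c = H/(1+e₀)·[C_r·log₁₀(σ'_p/σ'_0) + C_c·log₁₀(σ'_f/σ'_p)]
    = 3.5/1.68 × [0.047×log₁₀(110/72.133) + 0.27×log₁₀(161.23/110)]
    = 2.0833 × [0.0086132 + 0.044834] = 0.1113 m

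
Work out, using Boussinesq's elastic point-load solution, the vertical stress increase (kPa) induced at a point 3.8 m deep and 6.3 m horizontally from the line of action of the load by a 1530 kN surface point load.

Δσ_z ≈ 1.86 kPa

Boussinesq vertical stress below a point load on an elastic half-space:
Δσ_z = 3P/(2πz²) · [1 + (r/z)²]^(−5/2)
r/z = 6.3/3.8 = 1.6579; [1+(r/z)²]^(−5/2) = 0.036756.
Δσ_z = 3×1530/(2π×3.8²) × 0.036756 = 50.59 × 0.036756 = 1.859 kPa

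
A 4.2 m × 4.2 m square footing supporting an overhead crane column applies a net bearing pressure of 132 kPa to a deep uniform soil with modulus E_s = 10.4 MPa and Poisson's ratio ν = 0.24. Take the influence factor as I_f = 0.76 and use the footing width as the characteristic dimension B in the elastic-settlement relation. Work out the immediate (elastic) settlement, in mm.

Immediate (elastic) settlement: S_e = q·B·(1−ν²)/E_s · I_f.
E_s = 10.4 MPa = 10400 kPa.
S_e = 132 × 4.2 × (1 − 0.24²) / 10400 × 0.76
    = 132 × 4.2 × 0.9424 / 10400 × 0.76
    = 0.03818 m = 38.18 mm

S_e ≈ 38.2 mm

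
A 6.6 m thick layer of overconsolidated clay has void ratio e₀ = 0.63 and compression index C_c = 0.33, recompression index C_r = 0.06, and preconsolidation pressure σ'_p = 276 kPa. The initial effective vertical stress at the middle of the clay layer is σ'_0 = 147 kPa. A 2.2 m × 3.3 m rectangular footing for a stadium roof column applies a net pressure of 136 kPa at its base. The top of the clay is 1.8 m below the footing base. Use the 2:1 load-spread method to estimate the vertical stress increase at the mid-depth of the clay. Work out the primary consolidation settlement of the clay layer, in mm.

S_c ≈ 11 mm

Mid-depth of clay below the footing base: z = 1.8 + 6.6/2 = 5.1 m.
Stress increase at mid-clay by the 2:1 spreading method:
Δσ = qBL/((B+z)(L+z)) = 136×2.2×3.3/((2.2+5.1)(3.3+5.1)) = 16.102 kPa
Final effective stress: σ'_f = 147 + 16.102 = 163.1 kPa.
σ'_f = 163.1 ≤ σ'_p = 276 kPa, so the clay remains overconsolidated and only the recompression index applies:
S_c = C_r·H/(1+e₀)·log₁₀(σ'_f/σ'_0) = 0.06×6.6/1.63×log₁₀(163.1/147)
    = 0.24295 × 0.045137 = 0.01097 m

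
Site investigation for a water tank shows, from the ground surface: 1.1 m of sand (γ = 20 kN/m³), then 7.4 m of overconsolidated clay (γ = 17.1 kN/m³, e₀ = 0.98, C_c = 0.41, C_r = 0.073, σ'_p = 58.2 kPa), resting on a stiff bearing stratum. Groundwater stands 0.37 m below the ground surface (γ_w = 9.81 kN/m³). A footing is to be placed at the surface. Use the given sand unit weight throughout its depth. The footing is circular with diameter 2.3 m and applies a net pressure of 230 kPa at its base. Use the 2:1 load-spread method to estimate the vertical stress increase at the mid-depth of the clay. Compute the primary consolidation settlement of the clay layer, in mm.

Mid-depth of clay below the ground surface: z = 1.1 + 7.4/2 = 4.8 m.
Total vertical stress at mid-clay: σ_v = 20×1.1 + 17.1×3.7 = 85.27 kPa.
Pore pressure: u = 9.81×(4.8 − 0.37) = 43.458 kPa.
Initial effective stress: σ'_0 = σ_v − u = 85.27 − 43.458 = 41.812 kPa.
Stress increase at mid-clay by the 2:1 spreading method:
Δσ ≈ qD²/(D+z)² = 230×2.3²/(2.3+4.8)² = 24.136 kPa
Final effective stress: σ'_f = 41.812 + 24.136 = 65.948 kPa.
σ'_f = 65.948 > σ'_p = 58.2 kPa, so the stress path crosses the preconsolidation pressure — recompression up to σ'_p, then virgin compression beyond:
S_c = H/(1+e₀)·[C_r·log₁₀(σ'_p/σ'_0) + C_c·log₁₀(σ'_f/σ'_p)]
    = 7.4/1.98 × [0.073×log₁₀(58.2/41.812) + 0.41×log₁₀(65.948/58.2)]
    = 3.7374 × [0.010484 + 0.022254] = 0.1224 m

S_c ≈ 122 mm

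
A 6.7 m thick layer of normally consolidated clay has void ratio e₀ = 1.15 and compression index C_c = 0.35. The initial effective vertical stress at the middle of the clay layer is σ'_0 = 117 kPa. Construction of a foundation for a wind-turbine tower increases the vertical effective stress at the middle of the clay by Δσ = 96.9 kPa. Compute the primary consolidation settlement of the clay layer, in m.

Final effective stress: σ'_f = σ'_0 + Δσ = 117 + 96.9 = 213.9 kPa.
Normally consolidated clay, so the full stress increment lies on the virgin compression line:
S_c = C_c·H/(1+e₀)·log₁₀(σ'_f/σ'_0) = 0.35×6.7/(1+1.15)×log₁₀(213.9/117)
    = 1.0907 × 0.26202 = 0.2858 m

S_c ≈ 0.286 m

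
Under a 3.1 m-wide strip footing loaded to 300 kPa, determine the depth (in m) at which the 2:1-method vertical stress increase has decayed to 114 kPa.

z ≈ 5.06 m

2:1 spreading — at depth z the loaded area has grown by z in each plan dimension:
qB/(B+z) = Δσ_z ⇒ z = qB/Δσ_z − B = 300×3.1/114 − 3.1 = 5.058 m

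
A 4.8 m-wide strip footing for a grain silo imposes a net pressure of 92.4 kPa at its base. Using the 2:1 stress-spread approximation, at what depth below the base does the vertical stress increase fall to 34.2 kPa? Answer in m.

2:1 spreading — at depth z the loaded area has grown by z in each plan dimension:
qB/(B+z) = Δσ_z ⇒ z = qB/Δσ_z − B = 92.4×4.8/34.2 − 4.8 = 8.168 m

z ≈ 8.17 m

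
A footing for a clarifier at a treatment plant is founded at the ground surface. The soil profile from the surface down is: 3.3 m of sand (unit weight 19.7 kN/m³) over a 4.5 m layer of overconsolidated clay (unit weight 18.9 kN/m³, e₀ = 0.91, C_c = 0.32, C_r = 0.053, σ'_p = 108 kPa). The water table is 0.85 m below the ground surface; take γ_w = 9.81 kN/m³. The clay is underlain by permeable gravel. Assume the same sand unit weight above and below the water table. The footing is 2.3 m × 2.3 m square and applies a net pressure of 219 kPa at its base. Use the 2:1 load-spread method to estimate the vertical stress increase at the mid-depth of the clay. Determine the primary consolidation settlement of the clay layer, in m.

Mid-depth of clay below the ground surface: z = 3.3 + 4.5/2 = 5.55 m.
Total vertical stress at mid-clay: σ_v = 19.7×3.3 + 18.9×2.25 = 107.53 kPa.
Pore pressure: u = 9.81×(5.55 − 0.85) = 46.107 kPa.
Initial effective stress: σ'_0 = σ_v − u = 107.53 − 46.107 = 61.423 kPa.
Stress increase at mid-clay by the 2:1 spreading method:
Δσ = qBL/((B+z)(L+z)) = 219×2.3×2.3/((2.3+5.55)(2.3+5.55)) = 18.8 kPa
Final effective stress: σ'_f = 61.423 + 18.8 = 80.223 kPa.
σ'_f = 80.223 ≤ σ'_p = 108 kPa, so the clay remains overconsolidated and only the recompression index applies:
S_c = C_r·H/(1+e₀)·log₁₀(σ'_f/σ'_0) = 0.053×4.5/1.91×log₁₀(80.223/61.423)
    = 0.12487 × 0.11597 = 0.01448 m

S_c ≈ 0.0145 m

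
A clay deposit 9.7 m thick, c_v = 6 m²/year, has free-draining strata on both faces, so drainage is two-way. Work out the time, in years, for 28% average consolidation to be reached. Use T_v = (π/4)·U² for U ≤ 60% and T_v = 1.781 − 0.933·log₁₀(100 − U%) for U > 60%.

t ≈ 0.241 years

Drainage path length: H_d = H/2 = 4.85 m (double drainage).
U ≤ 60%: T_v = (π/4)·U² = (π/4)×0.28² = 0.061575.
t = T_v·H_d²/c_v = 0.061575×4.85²/6 = 0.2414 years.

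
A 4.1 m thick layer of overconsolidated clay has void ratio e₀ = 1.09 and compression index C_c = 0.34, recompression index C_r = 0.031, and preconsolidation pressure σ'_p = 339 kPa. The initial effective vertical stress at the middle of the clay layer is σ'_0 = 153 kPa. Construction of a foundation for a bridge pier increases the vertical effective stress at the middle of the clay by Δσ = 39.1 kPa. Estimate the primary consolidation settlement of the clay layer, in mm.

Final effective stress: σ'_f = 153 + 39.1 = 192.1 kPa.
σ'_f = 192.1 ≤ σ'_p = 339 kPa, so the clay remains overconsolidated and only the recompression index applies:
S_c = C_r·H/(1+e₀)·log₁₀(σ'_f/σ'_0) = 0.031×4.1/2.09×log₁₀(192.1/153)
    = 0.060813 × 0.098836 = 0.00601 m

S_c ≈ 6.01 mm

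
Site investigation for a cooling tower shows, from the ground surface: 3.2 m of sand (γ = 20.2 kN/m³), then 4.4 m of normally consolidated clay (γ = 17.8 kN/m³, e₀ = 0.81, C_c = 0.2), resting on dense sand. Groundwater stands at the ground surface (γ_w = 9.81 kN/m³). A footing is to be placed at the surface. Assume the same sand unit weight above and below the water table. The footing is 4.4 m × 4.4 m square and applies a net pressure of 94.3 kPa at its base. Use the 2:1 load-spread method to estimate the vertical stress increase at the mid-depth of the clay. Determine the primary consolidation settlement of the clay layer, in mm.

S_c ≈ 67.1 mm

Mid-depth of clay below the ground surface: z = 3.2 + 4.4/2 = 5.4 m.
Total vertical stress at mid-clay: σ_v = 20.2×3.2 + 17.8×2.2 = 103.8 kPa.
Pore pressure: u = 9.81×(5.4 − 0) = 52.974 kPa.
Initial effective stress: σ'_0 = σ_v − u = 103.8 − 52.974 = 50.826 kPa.
Stress increase at mid-clay by the 2:1 spreading method:
Δσ = qBL/((B+z)(L+z)) = 94.3×4.4×4.4/((4.4+5.4)(4.4+5.4)) = 19.009 kPa
Final effective stress: σ'_f = σ'_0 + Δσ = 50.826 + 19.009 = 69.835 kPa.
Normally consolidated clay, so the full stress increment lies on the virgin compression line:
S_c = C_c·H/(1+e₀)·log₁₀(σ'_f/σ'_0) = 0.2×4.4/(1+0.81)×log₁₀(69.835/50.826)
    = 0.48619 × 0.13799 = 0.06709 m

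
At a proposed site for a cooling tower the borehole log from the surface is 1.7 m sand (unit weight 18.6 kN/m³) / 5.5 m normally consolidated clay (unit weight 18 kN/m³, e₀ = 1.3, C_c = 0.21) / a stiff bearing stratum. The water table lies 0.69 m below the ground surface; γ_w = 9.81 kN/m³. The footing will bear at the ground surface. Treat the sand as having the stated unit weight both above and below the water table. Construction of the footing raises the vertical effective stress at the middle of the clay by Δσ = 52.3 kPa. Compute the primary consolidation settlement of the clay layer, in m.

Mid-depth of clay below the ground surface: z = 1.7 + 5.5/2 = 4.45 m.
Total vertical stress at mid-clay: σ_v = 18.6×1.7 + 18×2.75 = 81.12 kPa.
Pore pressure: u = 9.81×(4.45 − 0.69) = 36.886 kPa.
Initial effective stress: σ'_0 = σ_v − u = 81.12 − 36.886 = 44.234 kPa.
Final effective stress: σ'_f = σ'_0 + Δσ = 44.234 + 52.3 = 96.534 kPa.
Normally consolidated clay, so the full stress increment lies on the virgin compression line:
S_c = C_c·H/(1+e₀)·log₁₀(σ'_f/σ'_0) = 0.21×5.5/(1+1.3)×log₁₀(96.534/44.234)
    = 0.50217 × 0.33892 = 0.1702 m

S_c ≈ 0.17 m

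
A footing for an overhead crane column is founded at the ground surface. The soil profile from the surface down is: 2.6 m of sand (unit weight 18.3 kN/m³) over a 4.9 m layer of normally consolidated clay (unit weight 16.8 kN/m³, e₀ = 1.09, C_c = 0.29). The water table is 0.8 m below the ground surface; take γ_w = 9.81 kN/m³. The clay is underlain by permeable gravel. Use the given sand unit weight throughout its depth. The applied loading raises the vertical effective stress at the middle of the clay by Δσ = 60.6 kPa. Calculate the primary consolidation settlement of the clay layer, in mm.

Mid-depth of clay below the ground surface: z = 2.6 + 4.9/2 = 5.05 m.
Total vertical stress at mid-clay: σ_v = 18.3×2.6 + 16.8×2.45 = 88.74 kPa.
Pore pressure: u = 9.81×(5.05 − 0.8) = 41.693 kPa.
Initial effective stress: σ'_0 = σ_v − u = 88.74 − 41.693 = 47.047 kPa.
Final effective stress: σ'_f = σ'_0 + Δσ = 47.047 + 60.6 = 107.65 kPa.
Normally consolidated clay, so the full stress increment lies on the virgin compression line:
S_c = C_c·H/(1+e₀)·log₁₀(σ'_f/σ'_0) = 0.29×4.9/(1+1.09)×log₁₀(107.65/47.047)
    = 0.6799 × 0.35948 = 0.2444 m

S_c ≈ 244 mm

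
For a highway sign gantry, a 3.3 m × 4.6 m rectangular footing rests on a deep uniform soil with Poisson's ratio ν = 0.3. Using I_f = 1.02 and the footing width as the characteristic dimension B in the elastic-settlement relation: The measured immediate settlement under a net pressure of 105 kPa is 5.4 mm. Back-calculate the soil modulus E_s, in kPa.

S_e = q·B·(1−ν²)/E_s · I_f  ⇒  E_s = q·B·(1−ν²)·I_f / S_e.
E_s = 105 × 3.3 × 0.91 × 1.02 / 0.0054 = 59560 kPa

E_s ≈ 59600 kPa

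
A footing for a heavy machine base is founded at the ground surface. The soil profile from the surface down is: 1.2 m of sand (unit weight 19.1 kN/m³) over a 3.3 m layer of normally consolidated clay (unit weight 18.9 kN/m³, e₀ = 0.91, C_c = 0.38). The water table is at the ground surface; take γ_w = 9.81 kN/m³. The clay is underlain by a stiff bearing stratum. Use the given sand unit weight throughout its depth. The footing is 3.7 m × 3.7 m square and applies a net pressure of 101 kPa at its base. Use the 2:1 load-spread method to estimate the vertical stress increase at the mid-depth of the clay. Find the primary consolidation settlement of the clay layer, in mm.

Mid-depth of clay below the ground surface: z = 1.2 + 3.3/2 = 2.85 m.
Total vertical stress at mid-clay: σ_v = 19.1×1.2 + 18.9×1.65 = 54.105 kPa.
Pore pressure: u = 9.81×(2.85 − 0) = 27.959 kPa.
Initial effective stress: σ'_0 = σ_v − u = 54.105 − 27.959 = 26.146 kPa.
Stress increase at mid-clay by the 2:1 spreading method:
Δσ = qBL/((B+z)(L+z)) = 101×3.7×3.7/((3.7+2.85)(3.7+2.85)) = 32.229 kPa
Final effective stress: σ'_f = σ'_0 + Δσ = 26.146 + 32.229 = 58.375 kPa.
Normally consolidated clay, so the full stress increment lies on the virgin compression line:
S_c = C_c·H/(1+e₀)·log₁₀(σ'_f/σ'_0) = 0.38×3.3/(1+0.91)×log₁₀(58.375/26.146)
    = 0.65654 × 0.34882 = 0.229 m

S_c ≈ 229 mm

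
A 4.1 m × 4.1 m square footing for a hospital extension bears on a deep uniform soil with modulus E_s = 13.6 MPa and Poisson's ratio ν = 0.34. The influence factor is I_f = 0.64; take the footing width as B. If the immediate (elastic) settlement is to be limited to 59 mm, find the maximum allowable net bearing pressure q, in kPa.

E_s = 13.6 MPa = 13600 kPa.
S_e = q·B·(1−ν²)/E_s · I_f  ⇒  q = S_e·E_s / (B·(1−ν²)·I_f).
q = 0.059 × 13600 / (4.1 × 0.8844 × 0.64) = 345.8 kPa

q ≈ 346 kPa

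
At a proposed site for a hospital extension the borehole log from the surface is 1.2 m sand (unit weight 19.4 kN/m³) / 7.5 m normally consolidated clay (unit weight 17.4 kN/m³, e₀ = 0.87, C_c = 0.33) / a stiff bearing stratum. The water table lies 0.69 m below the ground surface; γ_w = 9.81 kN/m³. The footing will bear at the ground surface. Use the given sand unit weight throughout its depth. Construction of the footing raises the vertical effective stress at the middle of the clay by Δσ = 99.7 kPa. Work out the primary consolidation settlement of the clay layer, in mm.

S_c ≈ 656 mm

Mid-depth of clay below the ground surface: z = 1.2 + 7.5/2 = 4.95 m.
Total vertical stress at mid-clay: σ_v = 19.4×1.2 + 17.4×3.75 = 88.53 kPa.
Pore pressure: u = 9.81×(4.95 − 0.69) = 41.791 kPa.
Initial effective stress: σ'_0 = σ_v − u = 88.53 − 41.791 = 46.739 kPa.
Final effective stress: σ'_f = σ'_0 + Δσ = 46.739 + 99.7 = 146.44 kPa.
Normally consolidated clay, so the full stress increment lies on the virgin compression line:
S_c = C_c·H/(1+e₀)·log₁₀(σ'_f/σ'_0) = 0.33×7.5/(1+0.87)×log₁₀(146.44/46.739)
    = 1.3235 × 0.49598 = 0.6564 m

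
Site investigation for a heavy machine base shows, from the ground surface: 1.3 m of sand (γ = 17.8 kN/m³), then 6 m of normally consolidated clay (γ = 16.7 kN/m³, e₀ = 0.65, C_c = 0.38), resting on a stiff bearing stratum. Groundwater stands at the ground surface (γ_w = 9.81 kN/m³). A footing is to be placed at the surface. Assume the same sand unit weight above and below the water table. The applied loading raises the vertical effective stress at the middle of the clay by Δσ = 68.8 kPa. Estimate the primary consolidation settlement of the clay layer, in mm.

S_c ≈ 701 mm

Mid-depth of clay below the ground surface: z = 1.3 + 6/2 = 4.3 m.
Total vertical stress at mid-clay: σ_v = 17.8×1.3 + 16.7×3 = 73.24 kPa.
Pore pressure: u = 9.81×(4.3 − 0) = 42.183 kPa.
Initial effective stress: σ'_0 = σ_v − u = 73.24 − 42.183 = 31.057 kPa.
Final effective stress: σ'_f = σ'_0 + Δσ = 31.057 + 68.8 = 99.857 kPa.
Normally consolidated clay, so the full stress increment lies on the virgin compression line:
S_c = C_c·H/(1+e₀)·log₁₀(σ'_f/σ'_0) = 0.38×6/(1+0.65)×log₁₀(99.857/31.057)
    = 1.3818 × 0.50722 = 0.7009 m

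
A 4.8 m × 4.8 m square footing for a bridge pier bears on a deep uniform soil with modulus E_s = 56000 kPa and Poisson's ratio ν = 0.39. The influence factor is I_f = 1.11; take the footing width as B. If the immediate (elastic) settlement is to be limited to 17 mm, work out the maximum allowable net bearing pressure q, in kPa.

q ≈ 211 kPa

S_e = q·B·(1−ν²)/E_s · I_f  ⇒  q = S_e·E_s / (B·(1−ν²)·I_f).
q = 0.017 × 56000 / (4.8 × 0.8479 × 1.11) = 210.7 kPa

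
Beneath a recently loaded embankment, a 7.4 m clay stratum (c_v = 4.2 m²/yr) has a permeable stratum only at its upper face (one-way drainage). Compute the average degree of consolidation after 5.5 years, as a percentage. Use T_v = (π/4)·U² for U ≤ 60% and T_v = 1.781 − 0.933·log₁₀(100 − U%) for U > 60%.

Drainage path length: H_d = H = 7.4 m (single drainage).
T_v = c_v·t/H_d² = 4.2×5.5/7.4² = 0.42184.
T_v = 0.42184 corresponds to the U > 60% branch:
U = 1 − 10^((1.781 − T_v)/0.933)/100 = 0.7137

U ≈ 71.4 %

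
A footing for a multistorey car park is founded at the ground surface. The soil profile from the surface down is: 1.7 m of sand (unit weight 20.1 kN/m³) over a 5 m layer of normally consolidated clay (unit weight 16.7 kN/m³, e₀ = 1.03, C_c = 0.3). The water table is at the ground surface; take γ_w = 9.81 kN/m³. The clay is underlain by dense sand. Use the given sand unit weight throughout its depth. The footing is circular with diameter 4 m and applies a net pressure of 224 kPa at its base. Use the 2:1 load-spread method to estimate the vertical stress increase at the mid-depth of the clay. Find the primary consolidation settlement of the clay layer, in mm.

S_c ≈ 299 mm

Mid-depth of clay below the ground surface: z = 1.7 + 5/2 = 4.2 m.
Total vertical stress at mid-clay: σ_v = 20.1×1.7 + 16.7×2.5 = 75.92 kPa.
Pore pressure: u = 9.81×(4.2 − 0) = 41.202 kPa.
Initial effective stress: σ'_0 = σ_v − u = 75.92 − 41.202 = 34.718 kPa.
Stress increase at mid-clay by the 2:1 spreading method:
Δσ ≈ qD²/(D+z)² = 224×4²/(4+4.2)² = 53.302 kPa
Final effective stress: σ'_f = σ'_0 + Δσ = 34.718 + 53.302 = 88.02 kPa.
Normally consolidated clay, so the full stress increment lies on the virgin compression line:
S_c = C_c·H/(1+e₀)·log₁₀(σ'_f/σ'_0) = 0.3×5/(1+1.03)×log₁₀(88.02/34.718)
    = 0.73892 × 0.40403 = 0.2985 m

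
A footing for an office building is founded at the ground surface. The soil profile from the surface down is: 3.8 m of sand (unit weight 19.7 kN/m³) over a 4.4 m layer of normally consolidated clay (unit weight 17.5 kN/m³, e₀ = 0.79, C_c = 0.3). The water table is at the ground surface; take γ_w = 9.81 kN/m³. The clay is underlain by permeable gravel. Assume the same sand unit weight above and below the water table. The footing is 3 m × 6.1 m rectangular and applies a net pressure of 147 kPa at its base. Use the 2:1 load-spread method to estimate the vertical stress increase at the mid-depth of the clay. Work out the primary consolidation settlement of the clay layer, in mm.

S_c ≈ 120 mm

Mid-depth of clay below the ground surface: z = 3.8 + 4.4/2 = 6 m.
Total vertical stress at mid-clay: σ_v = 19.7×3.8 + 17.5×2.2 = 113.36 kPa.
Pore pressure: u = 9.81×(6 − 0) = 58.86 kPa.
Initial effective stress: σ'_0 = σ_v − u = 113.36 − 58.86 = 54.5 kPa.
Stress increase at mid-clay by the 2:1 spreading method:
Δσ = qBL/((B+z)(L+z)) = 147×3×6.1/((3+6)(6.1+6)) = 24.702 kPa
Final effective stress: σ'_f = σ'_0 + Δσ = 54.5 + 24.702 = 79.202 kPa.
Normally consolidated clay, so the full stress increment lies on the virgin compression line:
S_c = C_c·H/(1+e₀)·log₁₀(σ'_f/σ'_0) = 0.3×4.4/(1+0.79)×log₁₀(79.202/54.5)
    = 0.73743 × 0.16234 = 0.1197 m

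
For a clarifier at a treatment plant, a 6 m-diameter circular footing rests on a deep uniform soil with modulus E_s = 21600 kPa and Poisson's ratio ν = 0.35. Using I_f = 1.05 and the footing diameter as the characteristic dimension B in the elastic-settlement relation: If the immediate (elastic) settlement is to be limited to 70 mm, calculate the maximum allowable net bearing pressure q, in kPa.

q ≈ 274 kPa

S_e = q·B·(1−ν²)/E_s · I_f  ⇒  q = S_e·E_s / (B·(1−ν²)·I_f).
q = 0.07 × 21600 / (6 × 0.8775 × 1.05) = 273.5 kPa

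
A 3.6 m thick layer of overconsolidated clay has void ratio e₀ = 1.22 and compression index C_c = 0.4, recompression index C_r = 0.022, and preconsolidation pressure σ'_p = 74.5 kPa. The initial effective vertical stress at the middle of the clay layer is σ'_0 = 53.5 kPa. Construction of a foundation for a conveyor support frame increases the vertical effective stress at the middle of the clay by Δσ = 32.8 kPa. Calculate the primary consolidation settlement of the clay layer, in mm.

S_c ≈ 46.5 mm

Final effective stress: σ'_f = 53.5 + 32.8 = 86.3 kPa.
σ'_f = 86.3 > σ'_p = 74.5 kPa, so the stress path crosses the preconsolidation pressure — recompression up to σ'_p, then virgin compression beyond:
S_c = H/(1+e₀)·[C_r·log₁₀(σ'_p/σ'_0) + C_c·log₁₀(σ'_f/σ'_p)]
    = 3.6/2.22 × [0.022×log₁₀(74.5/53.5) + 0.4×log₁₀(86.3/74.5)]
    = 1.6216 × [0.0031637 + 0.025542] = 0.04655 m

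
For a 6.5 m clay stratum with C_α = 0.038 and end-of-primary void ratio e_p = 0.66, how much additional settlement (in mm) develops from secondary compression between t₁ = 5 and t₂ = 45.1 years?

Secondary compression: S_s = C_α·H/(1+e_p)·log₁₀(t₂/t₁)
S_s = 0.038×6.5/(1+0.66)×log₁₀(45.1/5)
    = 0.1488 × 0.9552 = 0.1421 m

S_s ≈ 142 mm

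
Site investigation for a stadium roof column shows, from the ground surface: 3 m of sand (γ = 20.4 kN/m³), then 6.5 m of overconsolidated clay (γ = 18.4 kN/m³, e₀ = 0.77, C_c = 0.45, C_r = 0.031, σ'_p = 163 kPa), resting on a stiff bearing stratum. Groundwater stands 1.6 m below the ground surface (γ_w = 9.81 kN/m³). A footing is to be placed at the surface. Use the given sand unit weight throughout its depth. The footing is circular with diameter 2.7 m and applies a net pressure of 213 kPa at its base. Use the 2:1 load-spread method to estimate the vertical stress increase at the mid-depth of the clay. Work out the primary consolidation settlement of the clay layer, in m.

Mid-depth of clay below the ground surface: z = 3 + 6.5/2 = 6.25 m.
Total vertical stress at mid-clay: σ_v = 20.4×3 + 18.4×3.25 = 121 kPa.
Pore pressure: u = 9.81×(6.25 − 1.6) = 45.617 kPa.
Initial effective stress: σ'_0 = σ_v − u = 121 − 45.617 = 75.383 kPa.
Stress increase at mid-clay by the 2:1 spreading method:
Δσ ≈ qD²/(D+z)² = 213×2.7²/(2.7+6.25)² = 19.385 kPa
Final effective stress: σ'_f = 75.383 + 19.385 = 94.768 kPa.
σ'_f = 94.768 ≤ σ'_p = 163 kPa, so the clay remains overconsolidated and only the recompression index applies:
S_c = C_r·H/(1+e₀)·log₁₀(σ'_f/σ'_0) = 0.031×6.5/1.77×log₁₀(94.768/75.383)
    = 0.11384 × 0.099388 = 0.01131 m

S_c ≈ 0.0113 m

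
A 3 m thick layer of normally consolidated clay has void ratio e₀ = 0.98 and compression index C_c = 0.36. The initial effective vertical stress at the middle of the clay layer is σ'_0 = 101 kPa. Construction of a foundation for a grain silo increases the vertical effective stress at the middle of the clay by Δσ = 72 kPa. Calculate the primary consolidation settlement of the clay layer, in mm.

S_c ≈ 127 mm

Final effective stress: σ'_f = σ'_0 + Δσ = 101 + 72 = 173 kPa.
Normally consolidated clay, so the full stress increment lies on the virgin compression line:
S_c = C_c·H/(1+e₀)·log₁₀(σ'_f/σ'_0) = 0.36×3/(1+0.98)×log₁₀(173/101)
    = 0.54545 × 0.23372 = 0.1275 m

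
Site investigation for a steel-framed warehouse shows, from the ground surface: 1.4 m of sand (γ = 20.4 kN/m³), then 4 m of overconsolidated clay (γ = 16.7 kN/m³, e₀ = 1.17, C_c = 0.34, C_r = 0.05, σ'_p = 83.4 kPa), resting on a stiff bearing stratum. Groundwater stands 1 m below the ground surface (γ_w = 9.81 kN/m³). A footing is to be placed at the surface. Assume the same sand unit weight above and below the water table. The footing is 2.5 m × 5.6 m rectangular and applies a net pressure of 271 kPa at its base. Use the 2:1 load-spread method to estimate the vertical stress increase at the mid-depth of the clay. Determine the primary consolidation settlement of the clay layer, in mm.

Mid-depth of clay below the ground surface: z = 1.4 + 4/2 = 3.4 m.
Total vertical stress at mid-clay: σ_v = 20.4×1.4 + 16.7×2 = 61.96 kPa.
Pore pressure: u = 9.81×(3.4 − 1) = 23.544 kPa.
Initial effective stress: σ'_0 = σ_v − u = 61.96 − 23.544 = 38.416 kPa.
Stress increase at mid-clay by the 2:1 spreading method:
Δσ = qBL/((B+z)(L+z)) = 271×2.5×5.6/((2.5+3.4)(5.6+3.4)) = 71.45 kPa
Final effective stress: σ'_f = 38.416 + 71.45 = 109.87 kPa.
σ'_f = 109.87 > σ'_p = 83.4 kPa, so the stress path crosses the preconsolidation pressure — recompression up to σ'_p, then virgin compression beyond:
S_c = H/(1+e₀)·[C_r·log₁₀(σ'_p/σ'_0) + C_c·log₁₀(σ'_f/σ'_p)]
    = 4/2.17 × [0.05×log₁₀(83.4/38.416) + 0.34×log₁₀(109.87/83.4)]
    = 1.8433 × [0.016833 + 0.040702] = 0.1061 m

S_c ≈ 106 mm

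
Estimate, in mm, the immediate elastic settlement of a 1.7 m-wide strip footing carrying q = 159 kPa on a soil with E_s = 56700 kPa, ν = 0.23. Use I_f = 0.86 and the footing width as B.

Immediate (elastic) settlement: S_e = q·B·(1−ν²)/E_s · I_f.
S_e = 159 × 1.7 × (1 − 0.23²) / 56700 × 0.86
    = 159 × 1.7 × 0.9471 / 56700 × 0.86
    = 0.003883 m = 3.883 mm

S_e ≈ 3.88 mm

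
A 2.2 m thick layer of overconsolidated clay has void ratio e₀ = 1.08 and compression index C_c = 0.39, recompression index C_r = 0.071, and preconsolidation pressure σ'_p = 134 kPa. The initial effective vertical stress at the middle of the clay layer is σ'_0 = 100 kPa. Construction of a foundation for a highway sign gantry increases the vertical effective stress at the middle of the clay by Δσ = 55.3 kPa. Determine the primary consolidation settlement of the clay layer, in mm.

S_c ≈ 36 mm

Final effective stress: σ'_f = 100 + 55.3 = 155.3 kPa.
σ'_f = 155.3 > σ'_p = 134 kPa, so the stress path crosses the preconsolidation pressure — recompression up to σ'_p, then virgin compression beyond:
S_c = H/(1+e₀)·[C_r·log₁₀(σ'_p/σ'_0) + C_c·log₁₀(σ'_f/σ'_p)]
    = 2.2/2.08 × [0.071×log₁₀(134/100) + 0.39×log₁₀(155.3/134)]
    = 1.0577 × [0.0090244 + 0.024986] = 0.03597 m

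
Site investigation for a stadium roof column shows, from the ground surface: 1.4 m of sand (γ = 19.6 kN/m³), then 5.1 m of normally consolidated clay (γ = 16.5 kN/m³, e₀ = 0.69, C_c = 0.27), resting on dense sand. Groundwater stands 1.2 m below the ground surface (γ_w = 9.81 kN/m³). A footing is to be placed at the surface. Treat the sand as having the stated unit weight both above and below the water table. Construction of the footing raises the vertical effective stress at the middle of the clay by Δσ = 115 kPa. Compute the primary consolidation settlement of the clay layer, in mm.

S_c ≈ 463 mm

Mid-depth of clay below the ground surface: z = 1.4 + 5.1/2 = 3.95 m.
Total vertical stress at mid-clay: σ_v = 19.6×1.4 + 16.5×2.55 = 69.515 kPa.
Pore pressure: u = 9.81×(3.95 − 1.2) = 26.978 kPa.
Initial effective stress: σ'_0 = σ_v − u = 69.515 − 26.978 = 42.537 kPa.
Final effective stress: σ'_f = σ'_0 + Δσ = 42.537 + 115 = 157.54 kPa.
Normally consolidated clay, so the full stress increment lies on the virgin compression line:
S_c = C_c·H/(1+e₀)·log₁₀(σ'_f/σ'_0) = 0.27×5.1/(1+0.69)×log₁₀(157.54/42.537)
    = 0.81479 × 0.56862 = 0.4633 m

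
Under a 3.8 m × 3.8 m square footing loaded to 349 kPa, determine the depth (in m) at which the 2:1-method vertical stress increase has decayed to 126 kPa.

z ≈ 2.52 m

2:1 spreading — at depth z the loaded area has grown by z in each plan dimension:
qB²/(B+z)² = Δσ_z ⇒ z = B(√(q/Δσ_z) − 1) = 3.8×(√(349/126) − 1) = 2.524 m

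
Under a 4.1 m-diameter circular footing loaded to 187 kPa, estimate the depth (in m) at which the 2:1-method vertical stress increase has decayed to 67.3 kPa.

z ≈ 2.73 m

2:1 spreading — at depth z the loaded area has grown by z in each plan dimension:
qD²/(D+z)² = Δσ_z ⇒ z = D(√(q/Δσ_z) − 1) = 4.1×(√(187/67.3) − 1) = 2.734 m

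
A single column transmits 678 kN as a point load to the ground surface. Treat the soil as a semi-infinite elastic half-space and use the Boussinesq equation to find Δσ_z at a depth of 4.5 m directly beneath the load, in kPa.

Boussinesq vertical stress below a point load on an elastic half-space:
Δσ_z = 3P/(2πz²) · [1 + (r/z)²]^(−5/2)
r/z = 0/4.5 = 0; [1+(r/z)²]^(−5/2) = 1.
Δσ_z = 3×678/(2π×4.5²) × 1 = 15.986 × 1 = 15.99 kPa

Δσ_z ≈ 16 kPa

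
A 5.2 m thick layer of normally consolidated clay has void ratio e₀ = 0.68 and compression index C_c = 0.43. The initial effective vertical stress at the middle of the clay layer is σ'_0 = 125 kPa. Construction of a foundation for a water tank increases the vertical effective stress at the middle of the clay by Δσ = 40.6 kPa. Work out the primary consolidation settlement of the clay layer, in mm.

Final effective stress: σ'_f = σ'_0 + Δσ = 125 + 40.6 = 165.6 kPa.
Normally consolidated clay, so the full stress increment lies on the virgin compression line:
S_c = C_c·H/(1+e₀)·log₁₀(σ'_f/σ'_0) = 0.43×5.2/(1+0.68)×log₁₀(165.6/125)
    = 1.331 × 0.12215 = 0.1626 m

S_c ≈ 163 mm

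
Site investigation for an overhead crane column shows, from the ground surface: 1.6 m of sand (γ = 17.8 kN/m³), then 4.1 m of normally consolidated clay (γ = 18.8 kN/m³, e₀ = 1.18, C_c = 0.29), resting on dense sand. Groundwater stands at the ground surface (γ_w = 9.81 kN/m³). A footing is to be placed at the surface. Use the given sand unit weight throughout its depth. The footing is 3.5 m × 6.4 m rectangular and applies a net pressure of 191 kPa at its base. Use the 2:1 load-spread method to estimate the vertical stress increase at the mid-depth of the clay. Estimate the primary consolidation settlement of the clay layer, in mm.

S_c ≈ 253 mm

Mid-depth of clay below the ground surface: z = 1.6 + 4.1/2 = 3.65 m.
Total vertical stress at mid-clay: σ_v = 17.8×1.6 + 18.8×2.05 = 67.02 kPa.
Pore pressure: u = 9.81×(3.65 − 0) = 35.806 kPa.
Initial effective stress: σ'_0 = σ_v − u = 67.02 − 35.806 = 31.214 kPa.
Stress increase at mid-clay by the 2:1 spreading method:
Δσ = qBL/((B+z)(L+z)) = 191×3.5×6.4/((3.5+3.65)(6.4+3.65)) = 59.54 kPa
Final effective stress: σ'_f = σ'_0 + Δσ = 31.214 + 59.54 = 90.754 kPa.
Normally consolidated clay, so the full stress increment lies on the virgin compression line:
S_c = C_c·H/(1+e₀)·log₁₀(σ'_f/σ'_0) = 0.29×4.1/(1+1.18)×log₁₀(90.754/31.214)
    = 0.54541 × 0.46352 = 0.2528 m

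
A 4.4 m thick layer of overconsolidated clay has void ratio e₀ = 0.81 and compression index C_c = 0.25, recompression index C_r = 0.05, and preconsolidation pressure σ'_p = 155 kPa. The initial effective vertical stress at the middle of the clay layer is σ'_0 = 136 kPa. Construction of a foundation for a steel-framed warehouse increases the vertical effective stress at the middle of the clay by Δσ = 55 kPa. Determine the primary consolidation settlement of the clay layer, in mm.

Final effective stress: σ'_f = 136 + 55 = 191 kPa.
σ'_f = 191 > σ'_p = 155 kPa, so the stress path crosses the preconsolidation pressure — recompression up to σ'_p, then virgin compression beyond:
S_c = H/(1+e₀)·[C_r·log₁₀(σ'_p/σ'_0) + C_c·log₁₀(σ'_f/σ'_p)]
    = 4.4/1.81 × [0.05×log₁₀(155/136) + 0.25×log₁₀(191/155)]
    = 2.4309 × [0.0028396 + 0.022675] = 0.06202 m

S_c ≈ 62 mm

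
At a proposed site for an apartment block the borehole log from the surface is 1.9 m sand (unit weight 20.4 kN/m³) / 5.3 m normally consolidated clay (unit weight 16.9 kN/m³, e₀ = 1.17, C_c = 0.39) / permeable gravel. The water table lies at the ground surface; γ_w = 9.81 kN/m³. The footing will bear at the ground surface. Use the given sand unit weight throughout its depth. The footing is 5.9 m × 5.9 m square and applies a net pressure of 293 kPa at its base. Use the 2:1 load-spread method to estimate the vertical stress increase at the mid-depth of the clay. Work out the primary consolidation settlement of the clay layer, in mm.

Mid-depth of clay below the ground surface: z = 1.9 + 5.3/2 = 4.55 m.
Total vertical stress at mid-clay: σ_v = 20.4×1.9 + 16.9×2.65 = 83.545 kPa.
Pore pressure: u = 9.81×(4.55 − 0) = 44.636 kPa.
Initial effective stress: σ'_0 = σ_v − u = 83.545 − 44.636 = 38.909 kPa.
Stress increase at mid-clay by the 2:1 spreading method:
Δσ = qBL/((B+z)(L+z)) = 293×5.9×5.9/((5.9+4.55)(5.9+4.55)) = 93.398 kPa
Final effective stress: σ'_f = σ'_0 + Δσ = 38.909 + 93.398 = 132.31 kPa.
Normally consolidated clay, so the full stress increment lies on the virgin compression line:
S_c = C_c·H/(1+e₀)·log₁₀(σ'_f/σ'_0) = 0.39×5.3/(1+1.17)×log₁₀(132.31/38.909)
    = 0.95253 × 0.53154 = 0.5063 m

S_c ≈ 506 mm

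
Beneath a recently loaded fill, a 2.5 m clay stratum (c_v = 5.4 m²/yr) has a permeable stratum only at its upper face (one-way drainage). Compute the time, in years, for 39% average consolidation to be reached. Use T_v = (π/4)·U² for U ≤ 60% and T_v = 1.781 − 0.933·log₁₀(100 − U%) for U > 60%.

t ≈ 0.138 years

Drainage path length: H_d = H = 2.5 m (single drainage).
U ≤ 60%: T_v = (π/4)·U² = (π/4)×0.39² = 0.11946.
t = T_v·H_d²/c_v = 0.11946×2.5²/5.4 = 0.1383 years.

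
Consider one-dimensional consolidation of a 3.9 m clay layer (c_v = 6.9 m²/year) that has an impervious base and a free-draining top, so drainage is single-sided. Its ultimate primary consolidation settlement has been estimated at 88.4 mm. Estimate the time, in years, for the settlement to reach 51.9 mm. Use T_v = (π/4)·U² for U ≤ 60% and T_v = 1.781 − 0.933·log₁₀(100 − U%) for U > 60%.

Drainage path length: H_d = H = 3.9 m (single drainage).
U = S(t)/S_ult = 51.9/88.4 = 0.5871.
U ≤ 60%: T_v = (π/4)·U² = (π/4)×0.5871² = 0.27072.
t = T_v·H_d²/c_v = 0.27072×3.9²/6.9 = 0.5968 years.

t ≈ 0.597 years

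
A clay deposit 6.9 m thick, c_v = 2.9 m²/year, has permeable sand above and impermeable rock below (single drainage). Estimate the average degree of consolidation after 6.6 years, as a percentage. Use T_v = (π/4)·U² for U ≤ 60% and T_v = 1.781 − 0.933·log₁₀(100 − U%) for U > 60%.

U ≈ 69.9 %

Drainage path length: H_d = H = 6.9 m (single drainage).
T_v = c_v·t/H_d² = 2.9×6.6/6.9² = 0.40202.
T_v = 0.40202 corresponds to the U > 60% branch:
U = 1 − 10^((1.781 − T_v)/0.933)/100 = 0.6994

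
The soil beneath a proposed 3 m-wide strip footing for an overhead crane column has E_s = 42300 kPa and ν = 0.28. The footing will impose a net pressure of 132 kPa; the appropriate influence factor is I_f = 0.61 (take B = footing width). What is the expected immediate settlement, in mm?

Immediate (elastic) settlement: S_e = q·B·(1−ν²)/E_s · I_f.
S_e = 132 × 3 × (1 − 0.28²) / 42300 × 0.61
    = 132 × 3 × 0.9216 / 42300 × 0.61
    = 0.005263 m = 5.263 mm

S_e ≈ 5.26 mm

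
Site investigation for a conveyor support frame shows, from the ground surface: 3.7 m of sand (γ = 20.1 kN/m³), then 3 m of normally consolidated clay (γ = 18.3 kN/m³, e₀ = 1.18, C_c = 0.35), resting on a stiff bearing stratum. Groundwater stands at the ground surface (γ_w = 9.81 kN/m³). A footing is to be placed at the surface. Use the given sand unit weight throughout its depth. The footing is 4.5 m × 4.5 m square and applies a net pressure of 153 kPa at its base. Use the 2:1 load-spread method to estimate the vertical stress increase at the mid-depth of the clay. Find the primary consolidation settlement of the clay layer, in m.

Mid-depth of clay below the ground surface: z = 3.7 + 3/2 = 5.2 m.
Total vertical stress at mid-clay: σ_v = 20.1×3.7 + 18.3×1.5 = 101.82 kPa.
Pore pressure: u = 9.81×(5.2 − 0) = 51.012 kPa.
Initial effective stress: σ'_0 = σ_v − u = 101.82 − 51.012 = 50.808 kPa.
Stress increase at mid-clay by the 2:1 spreading method:
Δσ = qBL/((B+z)(L+z)) = 153×4.5×4.5/((4.5+5.2)(4.5+5.2)) = 32.929 kPa
Final effective stress: σ'_f = σ'_0 + Δσ = 50.808 + 32.929 = 83.737 kPa.
Normally consolidated clay, so the full stress increment lies on the virgin compression line:
S_c = C_c·H/(1+e₀)·log₁₀(σ'_f/σ'_0) = 0.35×3/(1+1.18)×log₁₀(83.737/50.808)
    = 0.48165 × 0.21699 = 0.1045 m

S_c ≈ 0.105 m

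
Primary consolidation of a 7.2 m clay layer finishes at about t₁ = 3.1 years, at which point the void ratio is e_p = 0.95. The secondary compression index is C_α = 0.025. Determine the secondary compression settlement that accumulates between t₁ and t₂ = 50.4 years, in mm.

S_s ≈ 112 mm

Secondary compression: S_s = C_α·H/(1+e_p)·log₁₀(t₂/t₁)
S_s = 0.025×7.2/(1+0.95)×log₁₀(50.4/3.1)
    = 0.09231 × 1.211 = 0.1118 m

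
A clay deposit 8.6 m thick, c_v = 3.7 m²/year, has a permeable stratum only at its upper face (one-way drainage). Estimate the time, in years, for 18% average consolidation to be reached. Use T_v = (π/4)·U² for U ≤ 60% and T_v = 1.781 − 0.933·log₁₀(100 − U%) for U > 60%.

t ≈ 0.509 years

Drainage path length: H_d = H = 8.6 m (single drainage).
U ≤ 60%: T_v = (π/4)·U² = (π/4)×0.18² = 0.025447.
t = T_v·H_d²/c_v = 0.025447×8.6²/3.7 = 0.5087 years.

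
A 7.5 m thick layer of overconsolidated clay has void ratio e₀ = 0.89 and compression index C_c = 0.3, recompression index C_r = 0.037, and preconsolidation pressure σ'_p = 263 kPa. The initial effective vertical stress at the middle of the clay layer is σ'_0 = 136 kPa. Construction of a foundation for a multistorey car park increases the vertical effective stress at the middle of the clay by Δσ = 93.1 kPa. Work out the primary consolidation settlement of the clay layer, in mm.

S_c ≈ 33.3 mm

Final effective stress: σ'_f = 136 + 93.1 = 229.1 kPa.
σ'_f = 229.1 ≤ σ'_p = 263 kPa, so the clay remains overconsolidated and only the recompression index applies:
S_c = C_r·H/(1+e₀)·log₁₀(σ'_f/σ'_0) = 0.037×7.5/1.89×log₁₀(229.1/136)
    = 0.14683 × 0.22649 = 0.03325 m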